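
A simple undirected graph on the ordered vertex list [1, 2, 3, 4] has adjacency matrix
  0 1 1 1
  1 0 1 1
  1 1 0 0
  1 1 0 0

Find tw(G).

A width-2 tree decomposition is:
Bags: B1 = {1, 2, 4}  B2 = {1, 2, 3}
Tree: B1–B2
Each bag holds 3 vertices, so the decomposition has width 2, which upper-bounds the treewidth. For the lower bound, the 3 vertices {1, 2, 3} are pairwise adjacent, and any tree decomposition puts a clique entirely inside one bag — forcing width ≥ 2. Combining the bounds, tw(G) = 2.

2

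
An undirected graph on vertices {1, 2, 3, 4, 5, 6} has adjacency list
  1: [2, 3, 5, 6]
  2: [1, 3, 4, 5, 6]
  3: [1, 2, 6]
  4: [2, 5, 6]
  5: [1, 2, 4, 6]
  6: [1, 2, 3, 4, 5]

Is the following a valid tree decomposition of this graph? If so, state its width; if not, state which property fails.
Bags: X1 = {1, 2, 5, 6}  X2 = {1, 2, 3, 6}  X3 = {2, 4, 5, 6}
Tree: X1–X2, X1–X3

Vertex coverage: the bags together contain {1, 2, 3, 4, 5, 6}, the full vertex set. Edge coverage: each edge of G has both endpoints in at least one bag. Running intersection: for every vertex, the bags containing it form a connected subtree. All three properties hold, so this is a valid tree decomposition of width max|bag| − 1 = 3, and hence tw(G) ≤ 3.

Yes; width 3.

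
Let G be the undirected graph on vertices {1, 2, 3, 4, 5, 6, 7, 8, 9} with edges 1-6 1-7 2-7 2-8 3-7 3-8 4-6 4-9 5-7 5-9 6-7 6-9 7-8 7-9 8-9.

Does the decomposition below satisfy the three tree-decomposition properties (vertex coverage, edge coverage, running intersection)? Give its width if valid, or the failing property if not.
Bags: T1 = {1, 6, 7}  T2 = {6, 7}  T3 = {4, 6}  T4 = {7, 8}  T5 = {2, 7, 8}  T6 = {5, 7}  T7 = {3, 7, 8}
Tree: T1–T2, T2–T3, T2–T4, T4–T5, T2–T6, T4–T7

A tree decomposition must satisfy three properties: every vertex lies in some bag; for every edge, both endpoints lie together in some bag; and for every vertex, the bags containing it form a connected subtree. Here vertex 9 appears in no bag, so the decomposition is invalid.

No — vertex 9 appears in no bag.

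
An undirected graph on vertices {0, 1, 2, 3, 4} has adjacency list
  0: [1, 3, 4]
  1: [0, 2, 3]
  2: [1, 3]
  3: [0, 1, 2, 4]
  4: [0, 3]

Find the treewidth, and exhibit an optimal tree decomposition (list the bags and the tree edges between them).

Treewidth 2.
One optimal decomposition is:
Bags: B1 = {0, 1, 3}  B2 = {0, 3, 4}  B3 = {1, 2, 3}
Tree: B1–B2, B1–B3

Each bag holds 3 vertices, so the decomposition has width 2, which upper-bounds the treewidth. Conversely, {0, 1, 3} is a clique of size 3, and the vertices of any clique must share a bag in every tree decomposition; so some bag has ≥ 3 vertices and tw(G) ≥ 2. The upper and lower bounds meet at 2, so that is the treewidth.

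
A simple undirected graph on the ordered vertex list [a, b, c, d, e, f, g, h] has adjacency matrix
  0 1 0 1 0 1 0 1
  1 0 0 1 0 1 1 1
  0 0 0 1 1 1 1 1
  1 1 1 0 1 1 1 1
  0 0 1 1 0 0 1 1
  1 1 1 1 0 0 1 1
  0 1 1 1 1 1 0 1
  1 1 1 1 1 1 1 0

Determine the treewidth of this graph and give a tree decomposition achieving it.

Each bag holds 5 vertices, so the decomposition has width 4, which upper-bounds the treewidth. Conversely, {c, d, e, g, h} is a clique of size 5, and the vertices of any clique must share a bag in every tree decomposition; so some bag has ≥ 5 vertices and tw(G) ≥ 4. The upper and lower bounds meet at 4, so that is the treewidth.

Treewidth 4.
One optimal decomposition is:
Bags: B1 = {b, d, f, g, h}  B2 = {c, d, f, g, h}  B3 = {a, b, d, f, h}  B4 = {c, d, e, g, h}
Tree: B1–B2, B1–B3, B2–B4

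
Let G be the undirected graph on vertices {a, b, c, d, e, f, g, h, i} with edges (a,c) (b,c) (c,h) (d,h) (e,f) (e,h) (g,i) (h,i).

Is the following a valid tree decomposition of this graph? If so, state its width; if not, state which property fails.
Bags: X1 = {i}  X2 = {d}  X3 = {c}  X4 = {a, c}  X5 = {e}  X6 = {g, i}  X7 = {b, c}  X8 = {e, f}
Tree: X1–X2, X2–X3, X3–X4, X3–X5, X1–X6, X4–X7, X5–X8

A tree decomposition must satisfy three properties: every vertex lies in some bag; for every edge, both endpoints lie together in some bag; and for every vertex, the bags containing it form a connected subtree. Here vertex h appears in no bag, so the decomposition is invalid.

No — vertex h appears in no bag.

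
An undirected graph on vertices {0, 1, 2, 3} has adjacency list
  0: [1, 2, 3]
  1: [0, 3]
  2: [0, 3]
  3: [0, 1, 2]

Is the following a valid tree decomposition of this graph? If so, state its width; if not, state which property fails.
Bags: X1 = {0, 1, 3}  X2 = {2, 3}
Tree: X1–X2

No — edge (0,2) lies in no bag.

A tree decomposition must satisfy three properties: every vertex lies in some bag; for every edge, both endpoints lie together in some bag; and for every vertex, the bags containing it form a connected subtree. Here edge (0,2) lies in no bag, so the decomposition is invalid.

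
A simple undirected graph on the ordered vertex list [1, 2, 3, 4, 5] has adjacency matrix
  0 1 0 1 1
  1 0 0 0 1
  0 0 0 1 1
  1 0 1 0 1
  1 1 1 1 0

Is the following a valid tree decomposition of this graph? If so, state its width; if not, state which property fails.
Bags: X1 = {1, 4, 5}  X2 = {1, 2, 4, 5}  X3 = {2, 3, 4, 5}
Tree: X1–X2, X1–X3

No — bags containing vertex 2 are not connected in the tree.

A tree decomposition must satisfy three properties: every vertex lies in some bag; for every edge, both endpoints lie together in some bag; and for every vertex, the bags containing it form a connected subtree. Here bags containing vertex 2 are not connected in the tree, so the decomposition is invalid.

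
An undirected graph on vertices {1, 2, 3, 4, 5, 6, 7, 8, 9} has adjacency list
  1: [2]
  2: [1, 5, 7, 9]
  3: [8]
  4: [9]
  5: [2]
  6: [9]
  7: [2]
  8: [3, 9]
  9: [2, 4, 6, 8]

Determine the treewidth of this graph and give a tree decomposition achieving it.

Each bag holds 2 vertices, so the decomposition has width 1, which upper-bounds the treewidth. G has an edge, so its treewidth is at least 1. Combining the bounds, tw(G) = 1.

Treewidth 1.
One such decomposition:
Bags: B1 = {8, 9}  B2 = {6, 9}  B3 = {2, 9}  B4 = {3, 8}  B5 = {2, 5}  B6 = {2, 7}  B7 = {1, 2}  B8 = {4, 9}
Tree: B1–B2, B2–B3, B1–B4, B3–B5, B5–B6, B5–B7, B2–B8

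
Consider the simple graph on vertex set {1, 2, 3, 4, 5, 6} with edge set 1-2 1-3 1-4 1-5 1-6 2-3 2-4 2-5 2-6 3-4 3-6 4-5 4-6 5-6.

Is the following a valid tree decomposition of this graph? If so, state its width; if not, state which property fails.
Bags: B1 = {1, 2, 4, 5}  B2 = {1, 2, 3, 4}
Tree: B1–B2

No — vertex 6 appears in no bag.

A tree decomposition must satisfy three properties: every vertex lies in some bag; for every edge, both endpoints lie together in some bag; and for every vertex, the bags containing it form a connected subtree. Here vertex 6 appears in no bag, so the decomposition is invalid.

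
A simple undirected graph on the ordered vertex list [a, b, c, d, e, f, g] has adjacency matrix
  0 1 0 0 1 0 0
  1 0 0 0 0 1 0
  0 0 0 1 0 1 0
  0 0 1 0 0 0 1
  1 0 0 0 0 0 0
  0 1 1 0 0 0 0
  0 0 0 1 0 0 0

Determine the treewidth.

A width-1 tree decomposition is:
Bags: B1 = {d, g}  B2 = {c, d}  B3 = {c, f}  B4 = {b, f}  B5 = {a, b}  B6 = {a, e}
Tree: B1–B2, B2–B3, B3–B4, B4–B5, B5–B6
The largest bag has 2 vertices, giving width 1; this decomposition certifies tw(G) ≤ 1. G has an edge, so its treewidth is at least 1. Combining the bounds, tw(G) = 1.

1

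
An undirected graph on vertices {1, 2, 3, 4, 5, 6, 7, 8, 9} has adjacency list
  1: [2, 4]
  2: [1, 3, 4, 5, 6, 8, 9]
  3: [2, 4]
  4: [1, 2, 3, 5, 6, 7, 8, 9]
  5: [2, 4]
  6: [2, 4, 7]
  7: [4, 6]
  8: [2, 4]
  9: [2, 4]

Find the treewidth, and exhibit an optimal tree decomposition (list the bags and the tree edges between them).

Treewidth 2.
One optimal decomposition is:
Bags: B1 = {2, 4, 6}  B2 = {4, 6, 7}  B3 = {2, 4, 8}  B4 = {2, 3, 4}  B5 = {1, 2, 4}  B6 = {2, 4, 9}  B7 = {2, 4, 5}
Tree: B1–B2, B1–B3, B1–B4, B4–B5, B4–B6, B6–B7

The largest bag has 3 vertices, giving width 2; this decomposition certifies tw(G) ≤ 2. Conversely, {1, 2, 4} is a clique of size 3, and the vertices of any clique must share a bag in every tree decomposition; so some bag has ≥ 3 vertices and tw(G) ≥ 2. Therefore the treewidth is 2.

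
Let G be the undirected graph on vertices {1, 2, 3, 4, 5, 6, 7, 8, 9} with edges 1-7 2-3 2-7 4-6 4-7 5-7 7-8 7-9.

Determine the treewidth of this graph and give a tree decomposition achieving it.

Treewidth 1.
Bags: B1 = {2, 7}  B2 = {7, 8}  B3 = {4, 7}  B4 = {2, 3}  B5 = {1, 7}  B6 = {4, 6}  B7 = {7, 9}  B8 = {5, 7}
Tree: B1–B2, B1–B3, B1–B4, B3–B5, B3–B6, B2–B7, B7–B8

Each bag holds 2 vertices, so the decomposition has width 1, which upper-bounds the treewidth. Any graph with an edge has treewidth ≥ 1, and G has the edge 2–7. The upper and lower bounds meet at 1, so that is the treewidth.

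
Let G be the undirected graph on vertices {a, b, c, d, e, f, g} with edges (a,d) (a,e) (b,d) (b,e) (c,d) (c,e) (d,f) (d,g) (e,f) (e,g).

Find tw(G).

A width-2 tree decomposition is:
Bags: B1 = {a, d, e}  B2 = {b, d, e}  B3 = {c, d, e}  B4 = {d, e, g}  B5 = {d, e, f}
Tree: B1–B2, B2–B3, B3–B4, B4–B5
Every bag has size at most 3, so the width is 3 − 1 = 2 and tw(G) ≤ 2. The edges d–a–e–b–d form a cycle, so G is not a tree and its treewidth is at least 2. The upper and lower bounds meet at 2, so that is the treewidth.

2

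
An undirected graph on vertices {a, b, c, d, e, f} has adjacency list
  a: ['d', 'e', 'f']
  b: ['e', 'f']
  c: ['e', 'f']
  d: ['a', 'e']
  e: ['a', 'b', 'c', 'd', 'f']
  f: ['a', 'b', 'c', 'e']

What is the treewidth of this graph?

A width-2 tree decomposition is:
Bags: B1 = {b, e, f}  B2 = {a, e, f}  B3 = {c, e, f}  B4 = {a, d, e}
Tree: B1–B2, B2–B3, B2–B4
The largest bag has 3 vertices, giving width 2; this decomposition certifies tw(G) ≤ 2. Conversely, {a, d, e} is a clique of size 3, and the vertices of any clique must share a bag in every tree decomposition; so some bag has ≥ 3 vertices and tw(G) ≥ 2. Therefore the treewidth is 2.

2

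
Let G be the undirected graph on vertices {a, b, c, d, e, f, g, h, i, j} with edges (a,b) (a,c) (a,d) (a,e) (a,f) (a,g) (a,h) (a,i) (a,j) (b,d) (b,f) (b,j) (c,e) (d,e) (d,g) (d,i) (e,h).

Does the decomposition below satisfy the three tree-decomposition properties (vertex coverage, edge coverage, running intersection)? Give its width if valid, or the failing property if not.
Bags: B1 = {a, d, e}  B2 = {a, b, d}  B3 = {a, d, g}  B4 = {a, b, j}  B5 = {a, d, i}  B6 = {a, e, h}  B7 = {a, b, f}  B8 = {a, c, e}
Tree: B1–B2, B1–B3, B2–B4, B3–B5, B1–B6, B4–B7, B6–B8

Yes; width 2.

Vertex coverage: the bags together contain {a, b, c, d, e, f, g, h, i, j}, the full vertex set. Edge coverage: each edge of G has both endpoints in at least one bag. Running intersection: for every vertex, the bags containing it form a connected subtree. All three properties hold, so this is a valid tree decomposition of width max|bag| − 1 = 2, and hence tw(G) ≤ 2.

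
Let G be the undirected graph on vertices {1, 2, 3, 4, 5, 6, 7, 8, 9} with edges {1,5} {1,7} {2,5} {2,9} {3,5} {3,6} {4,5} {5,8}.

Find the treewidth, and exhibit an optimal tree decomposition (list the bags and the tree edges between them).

Every bag has size at most 2, so the width is 2 − 1 = 1 and tw(G) ≤ 1. Since G has at least one edge (e.g. 5–3), it is not an edgeless graph, so tw(G) ≥ 1. Hence tw(G) = 1 exactly.

Treewidth 1.
Bags: B1 = {3, 5}  B2 = {1, 5}  B3 = {4, 5}  B4 = {3, 6}  B5 = {2, 5}  B6 = {1, 7}  B7 = {2, 9}  B8 = {5, 8}
Tree: B1–B2, B1–B3, B1–B4, B1–B5, B2–B6, B5–B7, B3–B8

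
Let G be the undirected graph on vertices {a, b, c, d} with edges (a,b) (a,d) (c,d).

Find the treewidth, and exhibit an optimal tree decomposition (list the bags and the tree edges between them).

The largest bag has 2 vertices, giving width 1; this decomposition certifies tw(G) ≤ 1. Any graph with an edge has treewidth ≥ 1, and G has the edge c–d. The upper and lower bounds meet at 1, so that is the treewidth.

Treewidth 1.
One optimal decomposition is:
Bags: B1 = {c, d}  B2 = {a, d}  B3 = {a, b}
Tree: B1–B2, B2–B3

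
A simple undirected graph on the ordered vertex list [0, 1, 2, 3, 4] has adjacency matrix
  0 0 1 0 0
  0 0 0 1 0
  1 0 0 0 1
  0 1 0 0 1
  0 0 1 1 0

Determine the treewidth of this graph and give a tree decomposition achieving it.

Treewidth 1.
One such decomposition:
Bags: B1 = {2, 4}  B2 = {3, 4}  B3 = {1, 3}  B4 = {0, 2}
Tree: B1–B2, B2–B3, B1–B4

Each bag holds 2 vertices, so the decomposition has width 1, which upper-bounds the treewidth. G has an edge, so its treewidth is at least 1. Combining the bounds, tw(G) = 1.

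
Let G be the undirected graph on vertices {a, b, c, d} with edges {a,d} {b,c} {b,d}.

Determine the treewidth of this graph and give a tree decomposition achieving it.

The largest bag has 2 vertices, giving width 1; this decomposition certifies tw(G) ≤ 1. Any graph with an edge has treewidth ≥ 1, and G has the edge c–b. Combining the bounds, tw(G) = 1.

Treewidth 1.
One optimal decomposition is:
Bags: B1 = {b, c}  B2 = {b, d}  B3 = {a, d}
Tree: B1–B2, B2–B3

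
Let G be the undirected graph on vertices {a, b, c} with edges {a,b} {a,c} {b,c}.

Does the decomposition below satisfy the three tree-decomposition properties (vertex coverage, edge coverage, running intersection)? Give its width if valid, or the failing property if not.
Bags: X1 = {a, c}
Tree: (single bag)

A tree decomposition must satisfy three properties: every vertex lies in some bag; for every edge, both endpoints lie together in some bag; and for every vertex, the bags containing it form a connected subtree. Here vertex b appears in no bag, so the decomposition is invalid.

No — vertex b appears in no bag.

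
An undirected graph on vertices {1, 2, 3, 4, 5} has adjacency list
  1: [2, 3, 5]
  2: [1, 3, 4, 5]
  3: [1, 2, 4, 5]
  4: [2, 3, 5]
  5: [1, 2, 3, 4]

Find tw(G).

3

A width-3 tree decomposition is:
Bags: B1 = {2, 3, 4, 5}  B2 = {1, 2, 3, 5}
Tree: B1–B2
Each bag holds 4 vertices, so the decomposition has width 3, which upper-bounds the treewidth. For the lower bound, the 4 vertices {1, 2, 3, 5} are pairwise adjacent, and any tree decomposition puts a clique entirely inside one bag — forcing width ≥ 3. Hence tw(G) = 3 exactly.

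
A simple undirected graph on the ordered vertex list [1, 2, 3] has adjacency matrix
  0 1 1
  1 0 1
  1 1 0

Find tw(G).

2

A width-2 tree decomposition is:
Bags: B1 = {1, 2, 3}
Tree: (single bag)
With just one bag of size 3, the width is 3 − 1 = 2, so tw(G) ≤ 2. For the lower bound, the 3 vertices {1, 2, 3} are pairwise adjacent, and any tree decomposition puts a clique entirely inside one bag — forcing width ≥ 2. Hence tw(G) = 2 exactly.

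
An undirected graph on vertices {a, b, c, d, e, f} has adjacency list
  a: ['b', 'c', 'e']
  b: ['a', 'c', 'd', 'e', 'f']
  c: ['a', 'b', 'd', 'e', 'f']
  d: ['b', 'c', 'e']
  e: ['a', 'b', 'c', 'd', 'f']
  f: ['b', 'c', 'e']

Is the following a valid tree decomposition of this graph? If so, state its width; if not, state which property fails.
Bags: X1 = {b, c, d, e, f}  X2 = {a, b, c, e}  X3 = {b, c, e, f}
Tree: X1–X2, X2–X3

A tree decomposition must satisfy three properties: every vertex lies in some bag; for every edge, both endpoints lie together in some bag; and for every vertex, the bags containing it form a connected subtree. Here bags containing vertex f are not connected in the tree, so the decomposition is invalid.

No — bags containing vertex f are not connected in the tree.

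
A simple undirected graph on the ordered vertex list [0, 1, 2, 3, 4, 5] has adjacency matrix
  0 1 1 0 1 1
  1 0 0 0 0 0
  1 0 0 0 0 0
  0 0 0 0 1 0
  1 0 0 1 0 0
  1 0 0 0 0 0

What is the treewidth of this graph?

A width-1 tree decomposition is:
Bags: B1 = {0, 5}  B2 = {0, 2}  B3 = {0, 4}  B4 = {3, 4}  B5 = {0, 1}
Tree: B1–B2, B1–B3, B3–B4, B1–B5
Each bag holds 2 vertices, so the decomposition has width 1, which upper-bounds the treewidth. G has an edge, so its treewidth is at least 1. The upper and lower bounds meet at 1, so that is the treewidth.

1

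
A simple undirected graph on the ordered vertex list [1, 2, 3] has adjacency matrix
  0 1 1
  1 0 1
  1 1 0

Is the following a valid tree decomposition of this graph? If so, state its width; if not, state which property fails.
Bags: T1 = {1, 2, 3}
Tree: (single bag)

Yes; width 2.

Vertex coverage: the bags together contain {1, 2, 3}, the full vertex set. Edge coverage: each edge of G has both endpoints in at least one bag. Running intersection: for every vertex, the bags containing it form a connected subtree. All three properties hold, so this is a valid tree decomposition of width max|bag| − 1 = 2, and hence tw(G) ≤ 2.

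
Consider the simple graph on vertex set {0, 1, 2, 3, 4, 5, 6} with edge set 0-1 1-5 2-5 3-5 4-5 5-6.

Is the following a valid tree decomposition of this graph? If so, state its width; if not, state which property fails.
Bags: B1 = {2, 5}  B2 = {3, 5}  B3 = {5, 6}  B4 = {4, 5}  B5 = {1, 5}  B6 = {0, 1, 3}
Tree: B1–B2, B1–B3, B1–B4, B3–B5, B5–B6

No — bags containing vertex 3 are not connected in the tree.

A tree decomposition must satisfy three properties: every vertex lies in some bag; for every edge, both endpoints lie together in some bag; and for every vertex, the bags containing it form a connected subtree. Here bags containing vertex 3 are not connected in the tree, so the decomposition is invalid.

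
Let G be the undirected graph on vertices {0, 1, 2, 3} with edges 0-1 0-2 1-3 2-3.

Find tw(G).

A width-2 tree decomposition is:
Bags: B1 = {0, 1, 3}  B2 = {0, 2, 3}
Tree: B1–B2
Every bag has size at most 3, so the width is 3 − 1 = 2 and tw(G) ≤ 2. Since 0–1–3–2–0 is a cycle in G, G is not acyclic. Forests are exactly the graphs of treewidth ≤ 1, so tw(G) ≥ 2. Therefore the treewidth is 2.

2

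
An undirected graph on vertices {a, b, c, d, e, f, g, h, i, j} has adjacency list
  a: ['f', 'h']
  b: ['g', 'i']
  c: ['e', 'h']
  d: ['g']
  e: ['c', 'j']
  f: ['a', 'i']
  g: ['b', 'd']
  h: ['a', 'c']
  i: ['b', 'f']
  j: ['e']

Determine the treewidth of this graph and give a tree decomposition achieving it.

Every bag has size at most 2, so the width is 2 − 1 = 1 and tw(G) ≤ 1. G has an edge, so its treewidth is at least 1. Therefore the treewidth is 1.

Treewidth 1.
Bags: B1 = {d, g}  B2 = {b, g}  B3 = {b, i}  B4 = {f, i}  B5 = {a, f}  B6 = {a, h}  B7 = {c, h}  B8 = {c, e}  B9 = {e, j}
Tree: B1–B2, B2–B3, B3–B4, B4–B5, B5–B6, B6–B7, B7–B8, B8–B9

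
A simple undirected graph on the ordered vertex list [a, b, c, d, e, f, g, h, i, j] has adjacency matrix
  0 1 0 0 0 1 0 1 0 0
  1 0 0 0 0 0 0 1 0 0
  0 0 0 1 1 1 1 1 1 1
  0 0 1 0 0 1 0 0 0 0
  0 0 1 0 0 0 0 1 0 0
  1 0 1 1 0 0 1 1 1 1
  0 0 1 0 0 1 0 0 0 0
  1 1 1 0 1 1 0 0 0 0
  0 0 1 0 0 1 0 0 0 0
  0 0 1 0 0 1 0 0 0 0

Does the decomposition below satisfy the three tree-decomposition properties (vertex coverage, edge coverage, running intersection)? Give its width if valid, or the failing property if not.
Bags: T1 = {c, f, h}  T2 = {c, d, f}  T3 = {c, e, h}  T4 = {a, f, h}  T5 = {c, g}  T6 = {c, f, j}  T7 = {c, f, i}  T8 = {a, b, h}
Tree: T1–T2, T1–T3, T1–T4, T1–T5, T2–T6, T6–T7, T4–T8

A tree decomposition must satisfy three properties: every vertex lies in some bag; for every edge, both endpoints lie together in some bag; and for every vertex, the bags containing it form a connected subtree. Here edge (f,g) lies in no bag, so the decomposition is invalid.

No — edge (f,g) lies in no bag.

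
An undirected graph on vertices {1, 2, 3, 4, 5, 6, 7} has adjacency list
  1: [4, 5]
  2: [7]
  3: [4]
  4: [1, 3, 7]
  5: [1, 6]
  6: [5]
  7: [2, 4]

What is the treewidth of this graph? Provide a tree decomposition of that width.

Treewidth 1.
Bags: B1 = {1, 4}  B2 = {4, 7}  B3 = {1, 5}  B4 = {2, 7}  B5 = {3, 4}  B6 = {5, 6}
Tree: B1–B2, B1–B3, B2–B4, B2–B5, B3–B6

Every bag has size at most 2, so the width is 2 − 1 = 1 and tw(G) ≤ 1. Any graph with an edge has treewidth ≥ 1, and G has the edge 4–1. Therefore the treewidth is 1.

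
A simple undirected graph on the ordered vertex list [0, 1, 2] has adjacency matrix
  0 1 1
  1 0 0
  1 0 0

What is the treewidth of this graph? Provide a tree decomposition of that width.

Treewidth 1.
Bags: B1 = {0, 2}  B2 = {0, 1}
Tree: B1–B2

Every bag has size at most 2, so the width is 2 − 1 = 1 and tw(G) ≤ 1. Any graph with an edge has treewidth ≥ 1, and G has the edge 2–0. Hence tw(G) = 1 exactly.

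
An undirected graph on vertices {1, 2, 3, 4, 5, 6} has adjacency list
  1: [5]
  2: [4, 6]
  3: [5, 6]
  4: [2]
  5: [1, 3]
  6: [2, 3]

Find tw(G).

A width-1 tree decomposition is:
Bags: B1 = {1, 5}  B2 = {3, 5}  B3 = {3, 6}  B4 = {2, 6}  B5 = {2, 4}
Tree: B1–B2, B2–B3, B3–B4, B4–B5
Each bag holds 2 vertices, so the decomposition has width 1, which upper-bounds the treewidth. Since G has at least one edge (e.g. 1–5), it is not an edgeless graph, so tw(G) ≥ 1. Therefore the treewidth is 1.

1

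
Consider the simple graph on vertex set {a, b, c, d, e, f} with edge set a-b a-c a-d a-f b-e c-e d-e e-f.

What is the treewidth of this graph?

2

A width-2 tree decomposition is:
Bags: B1 = {a, b, e}  B2 = {a, c, e}  B3 = {a, d, e}  B4 = {a, e, f}
Tree: B1–B2, B2–B3, B3–B4
Each bag holds 3 vertices, so the decomposition has width 2, which upper-bounds the treewidth. Since b–e–c–a–b is a cycle in G, G is not acyclic. Forests are exactly the graphs of treewidth ≤ 1, so tw(G) ≥ 2. Hence tw(G) = 2 exactly.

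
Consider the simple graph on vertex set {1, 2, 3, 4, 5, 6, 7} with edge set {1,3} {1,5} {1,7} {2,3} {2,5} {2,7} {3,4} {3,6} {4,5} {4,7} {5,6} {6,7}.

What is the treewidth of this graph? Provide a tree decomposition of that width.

Every bag has size at most 4, so the width is 4 − 1 = 3 and tw(G) ≤ 3. For the lower bound: the 4 vertex sets {1,3}, {4,5}, {7}, {6} are disjoint, each induces a connected subgraph, and every pair is joined by at least one edge of G. Contracting each set to a single vertex therefore yields K_{4} as a minor, and since treewidth is minor-monotone, tw(G) ≥ tw(K_{4}) = 3. The upper and lower bounds meet at 3, so that is the treewidth.

Treewidth 3.
One optimal decomposition is:
Bags: B1 = {1, 3, 5, 7}  B2 = {3, 4, 5, 7}  B3 = {3, 5, 6, 7}  B4 = {2, 3, 5, 7}
Tree: B1–B2, B2–B3, B3–B4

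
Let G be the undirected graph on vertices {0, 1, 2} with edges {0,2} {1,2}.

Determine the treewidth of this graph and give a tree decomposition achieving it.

Every bag has size at most 2, so the width is 2 − 1 = 1 and tw(G) ≤ 1. Since G has at least one edge (e.g. 2–0), it is not an edgeless graph, so tw(G) ≥ 1. Therefore the treewidth is 1.

Treewidth 1.
One such decomposition:
Bags: B1 = {0, 2}  B2 = {1, 2}
Tree: B1–B2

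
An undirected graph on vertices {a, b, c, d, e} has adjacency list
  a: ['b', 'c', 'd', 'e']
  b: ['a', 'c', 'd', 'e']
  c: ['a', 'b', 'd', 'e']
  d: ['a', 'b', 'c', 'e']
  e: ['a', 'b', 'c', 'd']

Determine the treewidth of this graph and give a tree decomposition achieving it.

Treewidth 4.
One optimal decomposition is:
Bags: B1 = {a, b, c, d, e}
Tree: (single bag)

With just one bag of size 5, the width is 5 − 1 = 4, so tw(G) ≤ 4. Conversely, {a, b, c, d, e} is a clique of size 5, and the vertices of any clique must share a bag in every tree decomposition; so some bag has ≥ 5 vertices and tw(G) ≥ 4. Therefore the treewidth is 4.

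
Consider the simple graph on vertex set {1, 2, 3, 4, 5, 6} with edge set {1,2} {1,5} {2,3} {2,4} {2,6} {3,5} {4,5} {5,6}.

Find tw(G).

2

A width-2 tree decomposition is:
Bags: B1 = {2, 3, 5}  B2 = {1, 2, 5}  B3 = {2, 5, 6}  B4 = {2, 4, 5}
Tree: B1–B2, B2–B3, B3–B4
The largest bag has 3 vertices, giving width 2; this decomposition certifies tw(G) ≤ 2. For the lower bound, G contains the cycle 3–2–1–5–3, so G is not a forest; only forests have treewidth ≤ 1, hence tw(G) ≥ 2. Hence tw(G) = 2 exactly.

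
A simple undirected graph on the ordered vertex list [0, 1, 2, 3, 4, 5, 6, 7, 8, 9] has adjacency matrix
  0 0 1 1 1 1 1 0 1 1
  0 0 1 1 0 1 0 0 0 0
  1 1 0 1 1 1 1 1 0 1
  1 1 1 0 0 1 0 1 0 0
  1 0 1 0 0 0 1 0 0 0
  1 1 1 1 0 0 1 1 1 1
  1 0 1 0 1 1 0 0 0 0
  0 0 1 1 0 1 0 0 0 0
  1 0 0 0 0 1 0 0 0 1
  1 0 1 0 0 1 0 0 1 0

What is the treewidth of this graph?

A width-3 tree decomposition is:
Bags: B1 = {2, 3, 5, 7}  B2 = {0, 2, 3, 5}  B3 = {1, 2, 3, 5}  B4 = {0, 2, 5, 6}  B5 = {0, 2, 5, 9}  B6 = {0, 2, 4, 6}  B7 = {0, 5, 8, 9}
Tree: B1–B2, B2–B3, B2–B4, B2–B5, B4–B6, B5–B7
Each bag holds 4 vertices, so the decomposition has width 3, which upper-bounds the treewidth. For the lower bound, the 4 vertices {0, 5, 8, 9} are pairwise adjacent, and any tree decomposition puts a clique entirely inside one bag — forcing width ≥ 3. The upper and lower bounds meet at 3, so that is the treewidth.

3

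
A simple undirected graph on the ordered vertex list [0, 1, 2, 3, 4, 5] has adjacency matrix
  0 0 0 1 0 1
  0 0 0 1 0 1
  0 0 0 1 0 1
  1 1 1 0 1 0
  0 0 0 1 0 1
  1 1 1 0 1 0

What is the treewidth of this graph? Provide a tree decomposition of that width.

Every bag has size at most 3, so the width is 3 − 1 = 2 and tw(G) ≤ 2. For the lower bound, G contains the cycle 5–0–3–2–5, so G is not a forest; only forests have treewidth ≤ 1, hence tw(G) ≥ 2. Combining the bounds, tw(G) = 2.

Treewidth 2.
Bags: B1 = {0, 3, 5}  B2 = {2, 3, 5}  B3 = {3, 4, 5}  B4 = {1, 3, 5}
Tree: B1–B2, B2–B3, B3–B4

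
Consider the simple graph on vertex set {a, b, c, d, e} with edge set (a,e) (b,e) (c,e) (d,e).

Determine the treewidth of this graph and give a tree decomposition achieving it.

Treewidth 1.
Bags: B1 = {a, e}  B2 = {d, e}  B3 = {c, e}  B4 = {b, e}
Tree: B1–B2, B2–B3, B1–B4

Each bag holds 2 vertices, so the decomposition has width 1, which upper-bounds the treewidth. G has an edge, so its treewidth is at least 1. The upper and lower bounds meet at 1, so that is the treewidth.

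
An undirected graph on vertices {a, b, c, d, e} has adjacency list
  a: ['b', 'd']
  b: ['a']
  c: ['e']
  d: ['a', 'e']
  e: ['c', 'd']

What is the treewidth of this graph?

1

A width-1 tree decomposition is:
Bags: B1 = {a, b}  B2 = {a, d}  B3 = {d, e}  B4 = {c, e}
Tree: B1–B2, B2–B3, B3–B4
Each bag holds 2 vertices, so the decomposition has width 1, which upper-bounds the treewidth. Any graph with an edge has treewidth ≥ 1, and G has the edge b–a. Therefore the treewidth is 1.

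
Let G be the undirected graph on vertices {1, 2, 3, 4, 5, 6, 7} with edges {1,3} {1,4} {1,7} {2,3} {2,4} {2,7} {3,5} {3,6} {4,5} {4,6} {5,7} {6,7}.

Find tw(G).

A width-3 tree decomposition is:
Bags: B1 = {3, 4, 6, 7}  B2 = {3, 4, 5, 7}  B3 = {1, 3, 4, 7}  B4 = {2, 3, 4, 7}
Tree: B1–B2, B2–B3, B3–B4
Each bag holds 4 vertices, so the decomposition has width 3, which upper-bounds the treewidth. For the lower bound: the 4 vertex sets {3,6}, {5,7}, {4}, {1} are disjoint, each induces a connected subgraph, and every pair is joined by at least one edge of G. Contracting each set to a single vertex therefore yields K_{4} as a minor, and since treewidth is minor-monotone, tw(G) ≥ tw(K_{4}) = 3. Hence tw(G) = 3 exactly.

3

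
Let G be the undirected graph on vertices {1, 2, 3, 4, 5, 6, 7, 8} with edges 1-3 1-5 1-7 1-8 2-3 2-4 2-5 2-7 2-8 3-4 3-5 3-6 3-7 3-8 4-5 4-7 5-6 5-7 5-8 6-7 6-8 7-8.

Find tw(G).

4

A width-4 tree decomposition is:
Bags: B1 = {1, 3, 5, 7, 8}  B2 = {2, 3, 5, 7, 8}  B3 = {3, 5, 6, 7, 8}  B4 = {2, 3, 4, 5, 7}
Tree: B1–B2, B2–B3, B2–B4
Every bag has size at most 5, so the width is 5 − 1 = 4 and tw(G) ≤ 4. On the other hand G contains the 5-clique {1, 3, 5, 7, 8}. A clique must lie in a single bag of any decomposition, so no decomposition can have width below 4. The upper and lower bounds meet at 4, so that is the treewidth.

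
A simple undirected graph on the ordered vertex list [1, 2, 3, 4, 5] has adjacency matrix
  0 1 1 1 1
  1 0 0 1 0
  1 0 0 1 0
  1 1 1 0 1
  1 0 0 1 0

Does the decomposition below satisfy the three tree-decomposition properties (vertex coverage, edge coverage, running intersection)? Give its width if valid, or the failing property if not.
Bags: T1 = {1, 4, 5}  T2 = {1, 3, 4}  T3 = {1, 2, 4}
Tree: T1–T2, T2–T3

Vertex coverage: the bags together contain {1, 2, 3, 4, 5}, the full vertex set. Edge coverage: each edge of G has both endpoints in at least one bag. Running intersection: for every vertex, the bags containing it form a connected subtree. All three properties hold, so this is a valid tree decomposition of width max|bag| − 1 = 2, and hence tw(G) ≤ 2.

Yes; width 2.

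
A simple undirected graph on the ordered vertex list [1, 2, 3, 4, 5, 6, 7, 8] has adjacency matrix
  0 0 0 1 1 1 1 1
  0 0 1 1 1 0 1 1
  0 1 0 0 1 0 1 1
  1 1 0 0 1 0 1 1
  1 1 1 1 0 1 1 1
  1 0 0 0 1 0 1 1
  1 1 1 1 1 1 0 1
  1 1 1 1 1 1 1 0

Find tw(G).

4

A width-4 tree decomposition is:
Bags: B1 = {2, 4, 5, 7, 8}  B2 = {1, 4, 5, 7, 8}  B3 = {1, 5, 6, 7, 8}  B4 = {2, 3, 5, 7, 8}
Tree: B1–B2, B2–B3, B1–B4
Each bag holds 5 vertices, so the decomposition has width 4, which upper-bounds the treewidth. For the lower bound, the 5 vertices {1, 4, 5, 7, 8} are pairwise adjacent, and any tree decomposition puts a clique entirely inside one bag — forcing width ≥ 4. Hence tw(G) = 4 exactly.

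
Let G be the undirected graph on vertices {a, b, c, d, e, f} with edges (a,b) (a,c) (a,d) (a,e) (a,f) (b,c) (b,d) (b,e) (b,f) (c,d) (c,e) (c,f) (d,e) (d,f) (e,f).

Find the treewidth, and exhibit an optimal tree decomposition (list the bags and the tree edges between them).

A single bag containing all 6 vertices is trivially a valid decomposition of width 5. On the other hand G contains the 6-clique {a, b, c, d, e, f}. A clique must lie in a single bag of any decomposition, so no decomposition can have width below 5. Combining the bounds, tw(G) = 5.

Treewidth 5.
One such decomposition:
Bags: B1 = {a, b, c, d, e, f}
Tree: (single bag)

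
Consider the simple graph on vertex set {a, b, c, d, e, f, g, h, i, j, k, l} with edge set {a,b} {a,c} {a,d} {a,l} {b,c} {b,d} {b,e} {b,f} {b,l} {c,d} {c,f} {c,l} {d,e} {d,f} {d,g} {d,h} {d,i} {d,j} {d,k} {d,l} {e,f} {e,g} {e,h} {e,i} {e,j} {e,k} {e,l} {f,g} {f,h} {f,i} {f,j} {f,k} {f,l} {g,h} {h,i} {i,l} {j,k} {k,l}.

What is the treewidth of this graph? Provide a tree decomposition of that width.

The largest bag has 5 vertices, giving width 4; this decomposition certifies tw(G) ≤ 4. Conversely, {a, b, c, d, l} is a clique of size 5, and the vertices of any clique must share a bag in every tree decomposition; so some bag has ≥ 5 vertices and tw(G) ≥ 4. Therefore the treewidth is 4.

Treewidth 4.
One optimal decomposition is:
Bags: B1 = {d, e, f, i, l}  B2 = {d, e, f, k, l}  B3 = {b, d, e, f, l}  B4 = {d, e, f, h, i}  B5 = {d, e, f, j, k}  B6 = {b, c, d, f, l}  B7 = {d, e, f, g, h}  B8 = {a, b, c, d, l}
Tree: B1–B2, B1–B3, B1–B4, B2–B5, B3–B6, B4–B7, B6–B8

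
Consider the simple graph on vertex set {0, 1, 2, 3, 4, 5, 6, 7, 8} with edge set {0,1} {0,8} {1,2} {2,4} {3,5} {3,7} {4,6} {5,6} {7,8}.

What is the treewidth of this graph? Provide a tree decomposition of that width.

Every bag has size at most 3, so the width is 3 − 1 = 2 and tw(G) ≤ 2. Since 2–1–0–8–7–3–5–6–4–2 is a cycle in G, G is not acyclic. Forests are exactly the graphs of treewidth ≤ 1, so tw(G) ≥ 2. Therefore the treewidth is 2.

Treewidth 2.
Bags: B1 = {0, 1, 2}  B2 = {0, 2, 8}  B3 = {2, 7, 8}  B4 = {2, 3, 7}  B5 = {2, 3, 5}  B6 = {2, 5, 6}  B7 = {2, 4, 6}
Tree: B1–B2, B2–B3, B3–B4, B4–B5, B5–B6, B6–B7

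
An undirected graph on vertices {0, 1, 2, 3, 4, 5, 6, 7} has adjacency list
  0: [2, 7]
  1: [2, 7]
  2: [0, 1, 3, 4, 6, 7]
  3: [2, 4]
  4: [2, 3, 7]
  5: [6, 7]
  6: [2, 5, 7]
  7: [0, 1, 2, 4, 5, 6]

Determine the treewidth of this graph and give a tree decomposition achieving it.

Treewidth 2.
One such decomposition:
Bags: B1 = {1, 2, 7}  B2 = {2, 4, 7}  B3 = {2, 6, 7}  B4 = {2, 3, 4}  B5 = {0, 2, 7}  B6 = {5, 6, 7}
Tree: B1–B2, B2–B3, B2–B4, B2–B5, B3–B6

Each bag holds 3 vertices, so the decomposition has width 2, which upper-bounds the treewidth. On the other hand G contains the 3-clique {2, 3, 4}. A clique must lie in a single bag of any decomposition, so no decomposition can have width below 2. Therefore the treewidth is 2.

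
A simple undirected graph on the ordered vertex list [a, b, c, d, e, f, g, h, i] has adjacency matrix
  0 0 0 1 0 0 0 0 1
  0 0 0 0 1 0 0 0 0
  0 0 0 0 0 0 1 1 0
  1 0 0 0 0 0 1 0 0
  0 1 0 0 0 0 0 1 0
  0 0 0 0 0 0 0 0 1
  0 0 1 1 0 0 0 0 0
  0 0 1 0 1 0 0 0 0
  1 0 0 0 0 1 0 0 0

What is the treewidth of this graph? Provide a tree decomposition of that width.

The largest bag has 2 vertices, giving width 1; this decomposition certifies tw(G) ≤ 1. Any graph with an edge has treewidth ≥ 1, and G has the edge b–e. Combining the bounds, tw(G) = 1.

Treewidth 1.
One such decomposition:
Bags: B1 = {b, e}  B2 = {e, h}  B3 = {c, h}  B4 = {c, g}  B5 = {d, g}  B6 = {a, d}  B7 = {a, i}  B8 = {f, i}
Tree: B1–B2, B2–B3, B3–B4, B4–B5, B5–B6, B6–B7, B7–B8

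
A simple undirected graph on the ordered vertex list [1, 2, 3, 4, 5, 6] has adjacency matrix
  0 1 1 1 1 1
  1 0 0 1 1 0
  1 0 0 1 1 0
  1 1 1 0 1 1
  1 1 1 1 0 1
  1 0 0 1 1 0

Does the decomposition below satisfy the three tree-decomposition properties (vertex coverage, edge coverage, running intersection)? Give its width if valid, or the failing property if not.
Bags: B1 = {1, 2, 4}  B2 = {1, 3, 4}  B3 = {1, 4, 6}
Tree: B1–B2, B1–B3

A tree decomposition must satisfy three properties: every vertex lies in some bag; for every edge, both endpoints lie together in some bag; and for every vertex, the bags containing it form a connected subtree. Here vertex 5 appears in no bag, so the decomposition is invalid.

No — vertex 5 appears in no bag.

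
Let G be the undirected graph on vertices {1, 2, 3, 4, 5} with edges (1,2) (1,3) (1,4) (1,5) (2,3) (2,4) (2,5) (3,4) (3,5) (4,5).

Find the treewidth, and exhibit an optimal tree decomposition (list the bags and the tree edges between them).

With just one bag of size 5, the width is 5 − 1 = 4, so tw(G) ≤ 4. Conversely, {1, 2, 3, 4, 5} is a clique of size 5, and the vertices of any clique must share a bag in every tree decomposition; so some bag has ≥ 5 vertices and tw(G) ≥ 4. Therefore the treewidth is 4.

Treewidth 4.
One such decomposition:
Bags: B1 = {1, 2, 3, 4, 5}
Tree: (single bag)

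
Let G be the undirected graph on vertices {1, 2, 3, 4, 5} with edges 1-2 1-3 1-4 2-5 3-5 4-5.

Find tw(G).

A width-2 tree decomposition is:
Bags: B1 = {1, 3, 5}  B2 = {1, 4, 5}  B3 = {1, 2, 5}
Tree: B1–B2, B2–B3
The largest bag has 3 vertices, giving width 2; this decomposition certifies tw(G) ≤ 2. Since 3–5–4–1–3 is a cycle in G, G is not acyclic. Forests are exactly the graphs of treewidth ≤ 1, so tw(G) ≥ 2. The upper and lower bounds meet at 2, so that is the treewidth.

2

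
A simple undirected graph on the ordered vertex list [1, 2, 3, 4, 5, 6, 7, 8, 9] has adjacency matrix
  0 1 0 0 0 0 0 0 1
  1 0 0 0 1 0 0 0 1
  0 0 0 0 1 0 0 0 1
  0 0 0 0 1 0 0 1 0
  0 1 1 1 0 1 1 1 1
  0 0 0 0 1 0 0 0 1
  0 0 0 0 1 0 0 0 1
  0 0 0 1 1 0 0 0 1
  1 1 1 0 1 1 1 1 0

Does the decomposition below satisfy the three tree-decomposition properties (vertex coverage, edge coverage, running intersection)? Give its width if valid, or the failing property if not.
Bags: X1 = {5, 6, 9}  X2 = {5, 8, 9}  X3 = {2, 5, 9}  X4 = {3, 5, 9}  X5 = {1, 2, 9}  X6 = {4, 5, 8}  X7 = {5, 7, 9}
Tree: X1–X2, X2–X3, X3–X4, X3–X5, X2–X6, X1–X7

Checking the three conditions: (i) the bags cover all of {1, 2, 3, 4, 5, 6, 7, 8, 9}; (ii) for each edge, some bag contains both endpoints; (iii) the bags containing any fixed vertex form a subtree. All hold, so the decomposition is valid with width 3 − 1 = 2.

Yes; width 2.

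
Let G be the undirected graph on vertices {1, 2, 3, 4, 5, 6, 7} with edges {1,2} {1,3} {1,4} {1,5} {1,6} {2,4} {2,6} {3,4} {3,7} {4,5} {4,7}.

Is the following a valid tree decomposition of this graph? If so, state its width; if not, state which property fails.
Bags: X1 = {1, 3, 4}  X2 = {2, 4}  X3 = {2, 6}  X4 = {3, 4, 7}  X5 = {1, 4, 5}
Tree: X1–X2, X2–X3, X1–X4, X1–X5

A tree decomposition must satisfy three properties: every vertex lies in some bag; for every edge, both endpoints lie together in some bag; and for every vertex, the bags containing it form a connected subtree. Here edge (1,2) lies in no bag, so the decomposition is invalid.

No — edge (1,2) lies in no bag.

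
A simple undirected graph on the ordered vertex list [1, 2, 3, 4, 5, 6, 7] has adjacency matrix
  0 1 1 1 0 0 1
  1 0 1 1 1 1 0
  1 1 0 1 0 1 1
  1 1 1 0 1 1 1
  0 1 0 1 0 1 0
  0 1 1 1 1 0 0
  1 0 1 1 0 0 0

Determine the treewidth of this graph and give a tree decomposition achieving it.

Treewidth 3.
One such decomposition:
Bags: B1 = {1, 3, 4, 7}  B2 = {1, 2, 3, 4}  B3 = {2, 3, 4, 6}  B4 = {2, 4, 5, 6}
Tree: B1–B2, B2–B3, B3–B4

The largest bag has 4 vertices, giving width 3; this decomposition certifies tw(G) ≤ 3. For the lower bound, the 4 vertices {1, 2, 3, 4} are pairwise adjacent, and any tree decomposition puts a clique entirely inside one bag — forcing width ≥ 3. Hence tw(G) = 3 exactly.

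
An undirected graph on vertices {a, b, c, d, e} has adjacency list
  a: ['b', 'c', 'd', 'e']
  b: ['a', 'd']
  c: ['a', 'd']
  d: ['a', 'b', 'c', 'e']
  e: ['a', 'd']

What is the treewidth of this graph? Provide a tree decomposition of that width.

Every bag has size at most 3, so the width is 3 − 1 = 2 and tw(G) ≤ 2. Conversely, {a, d, e} is a clique of size 3, and the vertices of any clique must share a bag in every tree decomposition; so some bag has ≥ 3 vertices and tw(G) ≥ 2. Combining the bounds, tw(G) = 2.

Treewidth 2.
One optimal decomposition is:
Bags: B1 = {a, c, d}  B2 = {a, b, d}  B3 = {a, d, e}
Tree: B1–B2, B2–B3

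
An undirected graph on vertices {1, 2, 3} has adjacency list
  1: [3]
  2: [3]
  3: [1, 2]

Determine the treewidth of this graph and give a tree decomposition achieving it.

Every bag has size at most 2, so the width is 2 − 1 = 1 and tw(G) ≤ 1. Since G has at least one edge (e.g. 3–2), it is not an edgeless graph, so tw(G) ≥ 1. Combining the bounds, tw(G) = 1.

Treewidth 1.
One optimal decomposition is:
Bags: B1 = {2, 3}  B2 = {1, 3}
Tree: B1–B2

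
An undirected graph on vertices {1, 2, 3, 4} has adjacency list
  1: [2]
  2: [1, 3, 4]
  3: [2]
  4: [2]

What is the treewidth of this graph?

1

A width-1 tree decomposition is:
Bags: B1 = {1, 2}  B2 = {2, 4}  B3 = {2, 3}
Tree: B1–B2, B2–B3
Every bag has size at most 2, so the width is 2 − 1 = 1 and tw(G) ≤ 1. Any graph with an edge has treewidth ≥ 1, and G has the edge 1–2. The upper and lower bounds meet at 1, so that is the treewidth.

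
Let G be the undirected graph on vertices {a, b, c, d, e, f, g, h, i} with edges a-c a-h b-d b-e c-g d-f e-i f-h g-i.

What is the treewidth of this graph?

2

A width-2 tree decomposition is:
Bags: B1 = {c, g, i}  B2 = {c, e, i}  B3 = {b, c, e}  B4 = {b, c, d}  B5 = {c, d, f}  B6 = {c, f, h}  B7 = {a, c, h}
Tree: B1–B2, B2–B3, B3–B4, B4–B5, B5–B6, B6–B7
Every bag has size at most 3, so the width is 3 − 1 = 2 and tw(G) ≤ 2. Since c–g–i–e–b–d–f–h–a–c is a cycle in G, G is not acyclic. Forests are exactly the graphs of treewidth ≤ 1, so tw(G) ≥ 2. Hence tw(G) = 2 exactly.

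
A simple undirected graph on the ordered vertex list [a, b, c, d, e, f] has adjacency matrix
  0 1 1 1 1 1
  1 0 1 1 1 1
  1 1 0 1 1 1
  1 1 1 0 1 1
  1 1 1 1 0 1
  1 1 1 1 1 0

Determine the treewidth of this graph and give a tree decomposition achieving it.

Treewidth 5.
Bags: B1 = {a, b, c, d, e, f}
Tree: (single bag)

A single bag containing all 6 vertices is trivially a valid decomposition of width 5. Conversely, {a, b, c, d, e, f} is a clique of size 6, and the vertices of any clique must share a bag in every tree decomposition; so some bag has ≥ 6 vertices and tw(G) ≥ 5. Combining the bounds, tw(G) = 5.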